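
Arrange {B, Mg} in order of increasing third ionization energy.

B < Mg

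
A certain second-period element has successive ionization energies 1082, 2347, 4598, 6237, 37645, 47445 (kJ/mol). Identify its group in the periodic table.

Group 14

Look for the largest jump between consecutive ionization energies: IE5/IE4 ≈ 6.0, far larger than any earlier ratio.
That jump marks the point where a core electron is being removed. So the atom has 4 valence electrons.
A main-group element with 4 valence electrons is in group 14.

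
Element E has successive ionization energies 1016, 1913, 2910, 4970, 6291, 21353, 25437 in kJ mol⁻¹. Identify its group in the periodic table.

Group 15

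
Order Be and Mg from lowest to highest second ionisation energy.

Mg < Be

The second ionization energy removes an electron from the +1 ion. For each element: Be⁺ still has 1 valence electron; Mg⁺ still has 1 valence electron.
All are still removing valence electrons, so compare the +1 ions as you would atoms: IE_2 generally rises across a period (higher Z_eff) and falls down a group (larger shell), subject to the usual subshell exceptions.
Valence configurations: Be⁺ [He]2s¹, Mg⁺ [Ne]3s¹.
The numbers (kJ/mol): Be 1757, Mg 1451.
Putting it together, IE_2: Mg < Be.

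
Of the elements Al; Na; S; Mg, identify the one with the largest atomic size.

Na

Moving right in a period, electrons are added to the same shell under a stronger nuclear pull, so atoms get smaller; moving down, a new shell is opened and atoms get larger.
All lie in period 3, so atomic radius increases right to left.
The largest atomic size among these belongs to Na.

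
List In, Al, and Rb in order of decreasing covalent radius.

Al is in period 3, group 13; Rb is in period 5, group 1; In is in period 5, group 13.
Across a period the added protons contract the valence shell; down a group each new principal shell makes the atom larger.
Neither a single period nor a single group — weigh both effects.
In > Al: In sits below Al in group 13, so the down-group effect alone puts In larger.
Rb > In: both are in period 5; the period trend gives Rb the larger value.
Tabulated atomic radius (pm): Al 126, Rb 210, In 142.
So from largest to smallest: Rb > In > Al.

Rb > In > Al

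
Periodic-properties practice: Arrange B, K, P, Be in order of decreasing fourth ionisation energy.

After 3 electrons have been removed, what remains? B³⁺ is the bare [He] core; K³⁺ is already 2 electrons into the core; P³⁺ still has 2 valence electrons; Be³⁺ is already 1 electron into the core.
Pulling an electron out of a noble-gas core costs far more than removing a remaining valence electron, so K, Be and B sit at the high end of IE_4.
Approximate IE_4 values (kJ/mol): B 25026, K 5877, P 4964, Be 21007.
Hence IE_4: P < K < Be < B.

B > Be > K > P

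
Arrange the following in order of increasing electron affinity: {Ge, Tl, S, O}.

O is in period 2, group 16; S is in period 3, group 16; Ge is in period 4, group 14; Tl is in period 6, group 13.
Atoms with high Z_eff and room in the valence shell (especially the halogens) have the most exothermic electron affinities.
Neither a single period nor a single group — weigh both effects.
Ge > Tl: relative to Tl, both the across-period and down-group shifts push Ge's electron affinity up.
O > Ge: both effects reinforce here, so O is clearly the higher of the two.
S > O: this pair runs against the simple trend — see the exception note.
Note the exception: S has a higher electron affinity than O, contrary to the simple trend — the compact 2p subshell of O repels the added electron more than S's larger 3p does.
For reference (kJ/mol): O 141, S 200, Ge 119, Tl 19.
So from lowest to highest: Tl < Ge < O < S.

Tl < Ge < O < S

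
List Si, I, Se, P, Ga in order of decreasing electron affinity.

I > Se > Si > P > Ga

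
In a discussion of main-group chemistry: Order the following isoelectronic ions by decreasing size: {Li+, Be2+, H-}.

H-, Li+, Be2+

All of these have 2 electrons, so size is governed by nuclear charge alone: the more protons, the stronger the pull on the same electron cloud, and the smaller the ion.
Nuclear charges: Be2+ (Z=4), Li+ (Z=3), H- (Z=1).
Largest to smallest: H- > Li+ > Be2+.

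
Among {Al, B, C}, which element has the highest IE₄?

IE_4 is the cost of taking one more electron from the +3 cation: Al³⁺ is the bare [Ne] core; B³⁺ is the bare [He] core; C³⁺ still has 1 valence electron.
Breaking into a closed-shell core is much more expensive than removing a leftover valence electron — Al and B have the largest IE_4 here.
The numbers (kJ/mol): Al 11577, B 25026, C 6223.
Overall IE_4 order: C < Al < B.

B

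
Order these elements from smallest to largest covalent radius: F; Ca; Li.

F < Li < Ca

Li is in period 2, group 1; F is in period 2, group 17; Ca is in period 4, group 2.
Moving right in a period, electrons are added to the same shell under a stronger nuclear pull, so atoms get smaller; moving down, a new shell is opened and atoms get larger.
These span different periods and groups, so the two trends combine.
Li > F: Li lies to the left of F in period 2, so the across-period effect alone puts Li larger.
Ca > Li: period and group pull opposite ways; the down-group shift dominates (171 vs 133 pm).
Tabulated atomic radius (pm): Li 133, F 64, Ca 171.
So from smallest to largest: F < Li < Ca.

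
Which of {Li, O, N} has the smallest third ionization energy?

IE_3 is the cost of taking one more electron from the +2 cation: Li²⁺ is already 1 electron into the core; O²⁺ still has 4 valence electrons; N²⁺ still has 3 valence electrons.
Pulling an electron out of a noble-gas core costs far more than removing a remaining valence electron, so Li sits at the high end of IE_3.
Valence configurations: O²⁺ [He]2s²2p², N²⁺ [He]2s²2p¹.
The numbers (kJ/mol): Li 11815, O 5300, N 4578.
So the third ionization energies run N < O < Li.

N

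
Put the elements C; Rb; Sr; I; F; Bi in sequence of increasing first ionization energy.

Rb, Sr, Bi, I, C, F

C is in period 2, group 14; F is in period 2, group 17; Rb is in period 5, group 1; Sr is in period 5, group 2; I is in period 5, group 17; Bi is in period 6, group 15.
IE₁ increases left→right with effective nuclear charge and decreases top→bottom as the valence shell moves farther out.
Here both period and group differ, so the two effects have to be weighed against each other.
Sr > Rb: both are in period 5; the period trend gives Sr the larger value.
Bi > Sr: the two effects oppose for this pair; the across-period effect wins (703 vs 550 kJ/mol).
I > Bi: relative to Bi, both the across-period and down-group shifts push I's first ionization energy up.
C > I: period and group pull opposite ways; the down-group shift dominates (1086 vs 1008 kJ/mol).
F > C: both are in period 2; the period trend gives F the larger value.
For reference (kJ/mol): C 1086, F 1681, Rb 403, Sr 550, I 1008, Bi 703.
So from lowest to highest: Rb < Sr < Bi < I < C < F.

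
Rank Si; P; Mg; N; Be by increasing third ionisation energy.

IE_3 is the cost of taking one more electron from the +2 cation: Si²⁺ still has 2 valence electrons; P²⁺ still has 3 valence electrons; Mg²⁺ is the bare [Ne] core; N²⁺ still has 3 valence electrons; Be²⁺ is the bare [He] core.
Breaking into a closed-shell core is much more expensive than removing a leftover valence electron — Mg and Be have the largest IE_3 here.
Valence configurations: Si²⁺ [Ne]3s², P²⁺ [Ne]3s²3p¹, N²⁺ [He]2s²2p¹.
P²⁺ loses a lone 3p electron whereas Si²⁺ must break into a filled 3s² pair, so IE_3(Si) > IE_3(P) even though P has the higher nuclear charge.
Approximate IE_3 values (kJ/mol): Si 3232, P 2914, Mg 7733, N 4578, Be 14849.
Overall IE_3 order: P < Si < N < Mg < Be.

P < Si < N < Mg < Be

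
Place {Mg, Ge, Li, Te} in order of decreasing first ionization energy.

Removing the outermost electron gets harder across a period and easier down a group.
Neither a single period nor a single group — weigh both effects.
Mg > Li: the two effects oppose for this pair; the across-period effect wins (738 vs 520 kJ/mol).
Ge > Mg: period and group pull opposite ways; the across-period shift dominates (762 vs 738 kJ/mol).
Te > Ge: period and group pull opposite ways; the across-period shift dominates (869 vs 762 kJ/mol).
For reference (kJ/mol): Li 520, Mg 738, Ge 762, Te 869.
So from highest to lowest: Te > Ge > Mg > Li.

Te > Ge > Mg > Li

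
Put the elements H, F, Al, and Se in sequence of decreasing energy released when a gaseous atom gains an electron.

EA tends to increase across a period and decrease down a group, though the pattern is less regular than for IE or radius.
Neither a single period nor a single group — weigh both effects.
H > Al: the two effects oppose for this pair; the down-group effect wins (73 vs 42 kJ/mol).
Se > H: the two effects oppose for this pair; the across-period effect wins (195 vs 73 kJ/mol).
F > Se: both effects reinforce here, so F is clearly the higher of the two.
For reference (kJ/mol): H 73, F 328, Al 42, Se 195.
So from highest to lowest: F > Se > H > Al.

F, Se, H, Al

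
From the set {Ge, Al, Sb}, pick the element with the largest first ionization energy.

Sb

Al is in period 3, group 13; Ge is in period 4, group 14; Sb is in period 5, group 15.
Across a period the outer electron is held more tightly (higher IE₁); down a group it sits in a higher shell, more shielded, and comes off more easily.
A diagonal step moves right (one effect) and down (the opposite effect) at once.
Ge > Al: the two effects oppose for this pair; the across-period effect wins (762 vs 578 kJ/mol).
Sb > Ge: the two effects oppose for this pair; the across-period effect wins (831 vs 762 kJ/mol).
For reference (kJ/mol): Al 578, Ge 762, Sb 831.
The largest first ionization energy among these belongs to Sb.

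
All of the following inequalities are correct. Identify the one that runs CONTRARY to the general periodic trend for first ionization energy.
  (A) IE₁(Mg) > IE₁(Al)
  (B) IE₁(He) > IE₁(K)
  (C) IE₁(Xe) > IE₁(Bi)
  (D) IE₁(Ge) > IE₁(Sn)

The general trend: first ionization energy increases across a period and decreases down a group.
(A) Mg (period 3, group 2) vs Al (period 3, group 13): the stated order contradicts the simple trend.
(B) He (period 1, group 18) vs K (period 4, group 1): the stated order agrees with the simple trend.
(C) Xe (period 5, group 18) vs Bi (period 6, group 15): the stated order agrees with the simple trend.
(D) Ge (period 4, group 14) vs Sn (period 5, group 14): the stated order agrees with the simple trend.
The exception is (A): Al's single 3p electron is easier to remove than one from Mg's filled 3s².

(A)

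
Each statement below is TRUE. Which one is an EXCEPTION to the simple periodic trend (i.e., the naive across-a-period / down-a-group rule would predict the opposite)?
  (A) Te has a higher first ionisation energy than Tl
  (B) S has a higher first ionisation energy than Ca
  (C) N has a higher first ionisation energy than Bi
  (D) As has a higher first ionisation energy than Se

(D)

The general trend: first ionisation energy increases across a period and decreases down a group.
(A) Te (period 5, group 16) vs Tl (period 6, group 13): the stated order agrees with the simple trend.
(B) S (period 3, group 16) vs Ca (period 4, group 2): the stated order agrees with the simple trend.
(C) N (period 2, group 15) vs Bi (period 6, group 15): the stated order agrees with the simple trend.
(D) As (period 4, group 15) vs Se (period 4, group 16): the stated order contradicts the simple trend.
The exception is (D): Se (4p⁴) ionizes more easily than half-filled As (4p³).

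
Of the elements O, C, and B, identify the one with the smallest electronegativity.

B is in period 2, group 13; C is in period 2, group 14; O is in period 2, group 16.
Electronegativity increases across a period and decreases down a group, tracking effective nuclear charge and atomic size.
All lie in period 2, so electronegativity increases left to right.
The smallest electronegativity among these belongs to B.

B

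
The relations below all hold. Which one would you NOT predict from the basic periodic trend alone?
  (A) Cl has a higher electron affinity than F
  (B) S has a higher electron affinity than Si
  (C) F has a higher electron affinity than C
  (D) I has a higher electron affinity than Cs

The general trend: electron affinity increases across a period and decreases down a group.
(A) Cl (period 3, group 17) vs F (period 2, group 17): the stated order contradicts the simple trend.
(B) S (period 3, group 16) vs Si (period 3, group 14): the stated order agrees with the simple trend.
(C) F (period 2, group 17) vs C (period 2, group 14): the stated order agrees with the simple trend.
(D) I (period 5, group 17) vs Cs (period 6, group 1): the stated order agrees with the simple trend.
The exception is (A): F's small 2p subshell makes the incoming electron feel strong e⁻–e⁻ repulsion, so Cl actually releases more energy on gaining an electron.

(A)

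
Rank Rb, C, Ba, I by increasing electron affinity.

Ba, Rb, C, I

C is in period 2, group 14; Rb is in period 5, group 1; I is in period 5, group 17; Ba is in period 6, group 2.
Atoms with high Z_eff and room in the valence shell (especially the halogens) have the most exothermic electron affinities.
These span different periods and groups, so the two trends combine.
Rb > Ba: period and group pull opposite ways; the down-group shift dominates (47 vs 14 kJ/mol).
C > Rb: relative to Rb, both the across-period and down-group shifts push C's electron affinity up.
I > C: the two effects oppose for this pair; the across-period effect wins (295 vs 122 kJ/mol).
Tabulated electron affinity (kJ/mol): C 122, Rb 47, I 295, Ba 14.
So from lowest to highest: Ba < Rb < C < I.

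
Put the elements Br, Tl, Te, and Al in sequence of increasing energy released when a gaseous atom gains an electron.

Tl < Al < Te < Br

Adding an electron releases more energy for atoms nearer the top right (short of the noble gases).
Here both period and group differ, so the two effects have to be weighed against each other.
Al > Tl: Al sits above Tl in group 13, so the down-group effect alone puts Al higher.
Te > Al: period and group pull opposite ways; the across-period shift dominates (190 vs 42 kJ/mol).
Br > Te: both effects reinforce here, so Br is clearly the higher of the two.
Approximate values (kJ/mol): Al 42, Br 325, Te 190, Tl 19.
So from lowest to highest: Tl < Al < Te < Br.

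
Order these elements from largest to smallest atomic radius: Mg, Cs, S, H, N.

H is in period 1, group 1; N is in period 2, group 15; Mg is in period 3, group 2; S is in period 3, group 16; Cs is in period 6, group 1.
Across a period the added protons contract the valence shell; down a group each new principal shell makes the atom larger.
These span different periods and groups, so the two trends combine.
N > H: period and group pull opposite ways; the down-group shift dominates (71 vs 32 pm).
S > N: the two effects oppose for this pair; the down-group effect wins (103 vs 71 pm).
Mg > S: Mg lies to the left of S in period 3, so the across-period effect alone puts Mg larger.
Cs > Mg: both effects reinforce here, so Cs is clearly the larger of the two.
Tabulated atomic radius (pm): H 32, N 71, Mg 139, S 103, Cs 232.
So from largest to smallest: Cs > Mg > S > N > H.

Cs > Mg > S > N > H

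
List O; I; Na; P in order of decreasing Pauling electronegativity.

Atoms toward the upper right of the periodic table pull bonding electrons most strongly.
Neither a single period nor a single group — weigh both effects.
P > Na: P lies to the right of Na in period 3, so the across-period effect alone puts P higher.
I > P: period and group pull opposite ways; the across-period shift dominates (2.66 vs 2.19).
O > I: the two effects oppose for this pair; the down-group effect wins (3.44 vs 2.66).
Tabulated electronegativity (Pauling): O 3.44, Na 0.93, P 2.19, I 2.66.
So from highest to lowest: O > I > P > Na.

O, I, P, Na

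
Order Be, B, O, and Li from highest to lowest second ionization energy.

Li, O, B, Be

Consider each +1 ion: Be⁺ still has 1 valence electron; B⁺ still has 2 valence electrons; O⁺ still has 5 valence electrons; Li⁺ is the bare [He] core.
Core electrons are held far more tightly than valence electrons, so Li tops the IE_2 order.
Valence configurations: Be⁺ [He]2s¹, B⁺ [He]2s², O⁺ [He]2s²2p³.
Approximate IE_2 values (kJ/mol): Be 1757, B 2427, O 3388, Li 7298.
So the second ionization energies run Be < B < O < Li.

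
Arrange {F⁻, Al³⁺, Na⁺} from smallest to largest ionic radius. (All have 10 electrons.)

Al³⁺ < Na⁺ < F⁻

All of these have 10 electrons, so size is governed by nuclear charge alone: the more protons, the stronger the pull on the same electron cloud, and the smaller the ion.
Nuclear charges: Al³⁺ (Z=13), Na⁺ (Z=11), F⁻ (Z=9).
Smallest to largest: Al³⁺ < Na⁺ < F⁻.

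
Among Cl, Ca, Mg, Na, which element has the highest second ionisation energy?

IE_2 is the cost of taking one more electron from the +1 cation: Cl⁺ still has 6 valence electrons; Ca⁺ still has 1 valence electron; Mg⁺ still has 1 valence electron; Na⁺ is the bare [Ne] core.
Core electrons are held far more tightly than valence electrons, so Na tops the IE_2 order.
Valence configurations: Cl⁺ [Ne]3s²3p⁴, Ca⁺ [Ar]4s¹, Mg⁺ [Ne]3s¹.
Approximate IE_2 values (kJ/mol): Cl 2298, Ca 1145, Mg 1451, Na 4562.
So the second ionization energies run Ca < Mg < Cl < Na.

Na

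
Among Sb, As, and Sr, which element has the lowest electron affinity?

As is in period 4, group 15; Sr is in period 5, group 2; Sb is in period 5, group 15.
Adding an electron releases more energy for atoms nearer the top right (short of the noble gases).
These span different periods and groups, so the two trends combine.
As > Sr: both effects reinforce here, so As is clearly the higher of the two.
Sb > As: this pair runs against the simple trend — see the exception note.
Note the exception: Sb has a higher electron affinity than As, contrary to the simple trend — both are half-filled np³, but the pairing/repulsion penalty for the added electron shrinks as the p orbitals become larger and more diffuse down the group, and for Sb that outweighs the weaker nuclear attraction.
Tabulated electron affinity (kJ/mol): As 78, Sr 5, Sb 103.
The lowest electron affinity among these belongs to Sr.

Sr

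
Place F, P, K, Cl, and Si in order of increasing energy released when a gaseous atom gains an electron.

F is in period 2, group 17; Si is in period 3, group 14; P is in period 3, group 15; Cl is in period 3, group 17; K is in period 4, group 1.
Atoms with high Z_eff and room in the valence shell (especially the halogens) have the most exothermic electron affinities.
Neither a single period nor a single group — weigh both effects.
P > K: relative to K, both the across-period and down-group shifts push P's electron affinity up.
Si > P: this pair runs against the simple trend — see the exception note.
F > Si: relative to Si, both the across-period and down-group shifts push F's electron affinity up.
Cl > F: this pair runs against the simple trend — see the exception note.
Note the exception: Si has a higher electron affinity than P, contrary to the simple trend — adding an electron to P's half-filled 3p³ is unfavourable, so Si (3p²) has the more exothermic EA.
Note the exception: Cl has a higher electron affinity than F, contrary to the simple trend — F's small 2p subshell makes the incoming electron feel strong e⁻–e⁻ repulsion, so Cl actually releases more energy on gaining an electron.
For reference (kJ/mol): F 328, Si 134, P 72, Cl 349, K 48.
So from lowest to highest: K < P < Si < F < Cl.

K < P < Si < F < Cl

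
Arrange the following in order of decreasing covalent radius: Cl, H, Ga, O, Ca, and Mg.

Ca, Mg, Ga, Cl, O, H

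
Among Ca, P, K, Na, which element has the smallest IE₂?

Consider each +1 ion: Ca⁺ still has 1 valence electron; P⁺ still has 4 valence electrons; K⁺ is the bare [Ar] core; Na⁺ is the bare [Ne] core.
Breaking into a closed-shell core is much more expensive than removing a leftover valence electron — K and Na have the largest IE_2 here.
Valence configurations: Ca⁺ [Ar]4s¹, P⁺ [Ne]3s²3p².
The numbers (kJ/mol): Ca 1145, P 1907, K 3052, Na 4562.
Putting it together, IE_2: Ca < P < K < Na.

Ca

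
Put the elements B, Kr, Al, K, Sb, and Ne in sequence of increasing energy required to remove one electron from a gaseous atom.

K, Al, B, Sb, Kr, Ne

B is in period 2, group 13; Ne is in period 2, group 18; Al is in period 3, group 13; K is in period 4, group 1; Kr is in period 4, group 18; Sb is in period 5, group 15.
Removing the outermost electron gets harder across a period and easier down a group.
These span different periods and groups, so the two trends combine.
Al > K: both effects reinforce here, so Al is clearly the higher of the two.
B > Al: B sits above Al in group 13, so the down-group effect alone puts B higher.
Sb > B: period and group pull opposite ways; the across-period shift dominates (831 vs 801 kJ/mol).
Kr > Sb: relative to Sb, both the across-period and down-group shifts push Kr's first ionization energy up.
Ne > Kr: they share group 18; the group trend gives Ne the larger value.
Tabulated first ionization energy (kJ/mol): B 801, Ne 2081, Al 578, K 419, Kr 1351, Sb 831.
So from lowest to highest: K < Al < B < Sb < Kr < Ne.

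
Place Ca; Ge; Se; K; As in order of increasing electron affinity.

Ca < K < As < Ge < Se

K is in period 4, group 1; Ca is in period 4, group 2; Ge is in period 4, group 14; As is in period 4, group 15; Se is in period 4, group 16.
Adding an electron releases more energy for atoms nearer the top right (short of the noble gases).
All lie in period 4; the across-period trend (electron affinity increases left to right) applies, with the exception below.
Note the exception: K has a higher electron affinity than Ca, contrary to the simple trend — adding an electron to Ca (ns²) has to open a new, higher-energy np subshell, which is unfavourable.
Note the exception: Ge has a higher electron affinity than As, contrary to the simple trend — adding an electron to As's half-filled 4p³ is unfavourable, so Ge (4p²) has the more exothermic EA.
Tabulated electron affinity (kJ/mol): K 48, Ca 2, Ge 119, As 78, Se 195.
So from lowest to highest: Ca < K < As < Ge < Se.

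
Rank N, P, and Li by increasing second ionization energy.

IE_2 is the cost of taking one more electron from the +1 cation: N⁺ still has 4 valence electrons; P⁺ still has 4 valence electrons; Li⁺ is the bare [He] core.
Breaking into a closed-shell core is much more expensive than removing a leftover valence electron — Li has the largest IE_2 here.
Valence configurations: N⁺ [He]2s²2p², P⁺ [Ne]3s²3p².
Approximate IE_2 values (kJ/mol): N 2856, P 1907, Li 7298.
Putting it together, IE_2: P < N < Li.

P, N, Li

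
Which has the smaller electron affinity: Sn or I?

Sn

Sn is in period 5, group 14; I is in period 5, group 17.
Adding an electron releases more energy for atoms nearer the top right (short of the noble gases).
All lie in period 5, so electron affinity increases left to right.
So Sn has the smaller electron affinity (Sn < I).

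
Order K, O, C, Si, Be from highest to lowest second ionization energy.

Consider each +1 ion: K⁺ is the bare [Ar] core; O⁺ still has 5 valence electrons; C⁺ still has 3 valence electrons; Si⁺ still has 3 valence electrons; Be⁺ still has 1 valence electron.
Usually core removal costs more than valence removal, but here the competition is close: a tightly held n=2 valence electron can cost more to remove than an n=3 core electron, so the actual values have to decide it.
Valence configurations: O⁺ [He]2s²2p³, C⁺ [He]2s²2p¹, Si⁺ [Ne]3s²3p¹, Be⁺ [He]2s¹.
Tabulated IE_2 (kJ/mol): K 3052, O 3388, C 2353, Si 1577, Be 1757.
Putting it together, IE_2: Si < Be < C < K < O.

O > K > C > Be > Si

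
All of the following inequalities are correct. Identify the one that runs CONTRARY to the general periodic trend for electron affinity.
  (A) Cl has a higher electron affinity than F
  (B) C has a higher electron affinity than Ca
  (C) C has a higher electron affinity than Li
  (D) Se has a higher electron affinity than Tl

(A)

The general trend: electron affinity increases across a period and decreases down a group.
(A) Cl (period 3, group 17) vs F (period 2, group 17): the stated order contradicts the simple trend.
(B) C (period 2, group 14) vs Ca (period 4, group 2): the stated order agrees with the simple trend.
(C) C (period 2, group 14) vs Li (period 2, group 1): the stated order agrees with the simple trend.
(D) Se (period 4, group 16) vs Tl (period 6, group 13): the stated order agrees with the simple trend.
The exception is (A): F's small 2p subshell makes the incoming electron feel strong e⁻–e⁻ repulsion, so Cl actually releases more energy on gaining an electron.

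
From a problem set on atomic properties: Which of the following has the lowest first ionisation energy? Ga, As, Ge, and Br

Ga is in period 4, group 13; Ge is in period 4, group 14; As is in period 4, group 15; Br is in period 4, group 17.
Removing the outermost electron gets harder across a period and easier down a group.
All lie in period 4, so first ionization energy increases left to right.
The lowest first ionisation energy among these belongs to Ga.

Ga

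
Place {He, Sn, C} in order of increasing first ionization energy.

Sn, C, He

Across a period the outer electron is held more tightly (higher IE₁); down a group it sits in a higher shell, more shielded, and comes off more easily.
Here both period and group differ, so the two effects have to be weighed against each other.
C > Sn: they share group 14; the group trend gives C the larger value.
He > C: relative to C, both the across-period and down-group shifts push He's first ionization energy up.
Approximate values (kJ/mol): He 2372, C 1086, Sn 709.
So from lowest to highest: Sn < C < He.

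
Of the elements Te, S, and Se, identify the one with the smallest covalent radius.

S

Moving right in a period, electrons are added to the same shell under a stronger nuclear pull, so atoms get smaller; moving down, a new shell is opened and atoms get larger.
All are in group 16, so atomic radius increases down the group.
The smallest covalent radius among these belongs to S.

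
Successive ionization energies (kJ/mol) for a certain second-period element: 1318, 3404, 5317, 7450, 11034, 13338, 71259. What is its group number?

Group 16

Look for the largest jump between consecutive ionization energies: IE7/IE6 ≈ 5.3, far larger than any earlier ratio.
That jump marks the point where a core electron is being removed. So the atom has 6 valence electrons.
A main-group element with 6 valence electrons is in group 16.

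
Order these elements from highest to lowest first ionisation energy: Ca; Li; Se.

Se > Ca > Li

Li is in period 2, group 1; Ca is in period 4, group 2; Se is in period 4, group 16.
IE₁ increases left→right with effective nuclear charge and decreases top→bottom as the valence shell moves farther out.
Neither a single period nor a single group — weigh both effects.
Ca > Li: period and group pull opposite ways; the across-period shift dominates (590 vs 520 kJ/mol).
Se > Ca: both are in period 4; the period trend gives Se the larger value.
Tabulated first ionization energy (kJ/mol): Li 520, Ca 590, Se 941.
So from highest to lowest: Se > Ca > Li.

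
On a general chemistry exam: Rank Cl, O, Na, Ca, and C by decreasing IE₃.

Na, O, Ca, C, Cl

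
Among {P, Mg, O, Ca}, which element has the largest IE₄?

Consider each +3 ion: P³⁺ still has 2 valence electrons; Mg³⁺ is already 1 electron into the core; O³⁺ still has 3 valence electrons; Ca³⁺ is already 1 electron into the core.
Usually core removal costs more than valence removal, but here the competition is close: a tightly held n=2 valence electron can cost more to remove than an n=3 core electron, so the actual values have to decide it.
Valence configurations: P³⁺ [Ne]3s², O³⁺ [He]2s²2p¹.
Tabulated IE_4 (kJ/mol): P 4964, Mg 10543, O 7469, Ca 6491.
Putting it together, IE_4: P < Ca < O < Mg.

Mg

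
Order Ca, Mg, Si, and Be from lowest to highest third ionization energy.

Si < Ca < Mg < Be

The third ionization energy removes an electron from the +2 ion. For each element: Ca²⁺ is the bare [Ar] core; Mg²⁺ is the bare [Ne] core; Si²⁺ still has 2 valence electrons; Be²⁺ is the bare [He] core.
Core electrons are held far more tightly than valence electrons, so Ca, Mg and Be top the IE_3 order.
The numbers (kJ/mol): Ca 4912, Mg 7733, Si 3232, Be 14849.
Hence IE_3: Si < Ca < Mg < Be.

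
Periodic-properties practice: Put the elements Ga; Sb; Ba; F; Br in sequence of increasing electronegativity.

Ba < Ga < Sb < Br < F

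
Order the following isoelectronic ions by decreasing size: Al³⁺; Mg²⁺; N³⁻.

N³⁻, Mg²⁺, Al³⁺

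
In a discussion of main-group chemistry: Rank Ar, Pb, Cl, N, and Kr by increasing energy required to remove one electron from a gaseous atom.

Pb, Cl, Kr, N, Ar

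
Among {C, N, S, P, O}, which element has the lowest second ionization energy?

P

IE_2 is the cost of taking one more electron from the +1 cation: C⁺ still has 3 valence electrons; N⁺ still has 4 valence electrons; S⁺ still has 5 valence electrons; P⁺ still has 4 valence electrons; O⁺ still has 5 valence electrons.
All are still removing valence electrons, so compare the +1 ions as you would atoms: IE_2 generally rises across a period (higher Z_eff) and falls down a group (larger shell), subject to the usual subshell exceptions.
Valence configurations: C⁺ [He]2s²2p¹, N⁺ [He]2s²2p², S⁺ [Ne]3s²3p³, P⁺ [Ne]3s²3p², O⁺ [He]2s²2p³.
Approximate IE_2 values (kJ/mol): C 2353, N 2856, S 2252, P 1907, O 3388.
Hence IE_2: P < S < C < N < O.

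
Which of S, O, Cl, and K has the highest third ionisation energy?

After 2 electrons have been removed, what remains? S²⁺ still has 4 valence electrons; O²⁺ still has 4 valence electrons; Cl²⁺ still has 5 valence electrons; K²⁺ is already 1 electron into the core.
Usually core removal costs more than valence removal, but here the competition is close: a tightly held n=2 valence electron can cost more to remove than an n=3 core electron, so the actual values have to decide it.
Valence configurations: S²⁺ [Ne]3s²3p², O²⁺ [He]2s²2p², Cl²⁺ [Ne]3s²3p³.
The numbers (kJ/mol): S 3357, O 5300, Cl 3822, K 4420.
Overall IE_3 order: S < Cl < K < O.

O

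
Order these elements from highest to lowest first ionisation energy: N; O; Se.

Across a period the outer electron is held more tightly (higher IE₁); down a group it sits in a higher shell, more shielded, and comes off more easily.
These span different periods and groups, so the two trends combine.
O > Se: O sits above Se in group 16, so the down-group effect alone puts O higher.
N > O: this pair runs against the simple trend — see the exception note.
Note the exception: N has a higher first ionization energy than O, contrary to the simple trend — pairing an electron in O's 2p⁴ costs repulsion energy, so O ionizes more easily than half-filled N (2p³).
Tabulated first ionization energy (kJ/mol): N 1402, O 1314, Se 941.
So from highest to lowest: N > O > Se.

N, O, Se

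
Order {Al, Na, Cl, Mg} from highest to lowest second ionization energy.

Na > Cl > Al > Mg

After 1 electron has been removed, what remains? Al⁺ still has 2 valence electrons; Na⁺ is the bare [Ne] core; Cl⁺ still has 6 valence electrons; Mg⁺ still has 1 valence electron.
Pulling an electron out of a noble-gas core costs far more than removing a remaining valence electron, so Na sits at the high end of IE_2.
Valence configurations: Al⁺ [Ne]3s², Cl⁺ [Ne]3s²3p⁴, Mg⁺ [Ne]3s¹.
Tabulated IE_2 (kJ/mol): Al 1817, Na 4562, Cl 2298, Mg 1451.
Overall IE_2 order: Mg < Al < Cl < Na.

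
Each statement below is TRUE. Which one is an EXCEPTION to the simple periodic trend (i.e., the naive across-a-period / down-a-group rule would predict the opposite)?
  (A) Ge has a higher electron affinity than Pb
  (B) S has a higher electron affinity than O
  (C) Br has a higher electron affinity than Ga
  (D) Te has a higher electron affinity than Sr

(B)

The general trend: electron affinity increases across a period and decreases down a group.
(A) Ge (period 4, group 14) vs Pb (period 6, group 14): the stated order agrees with the simple trend.
(B) S (period 3, group 16) vs O (period 2, group 16): the stated order contradicts the simple trend.
(C) Br (period 4, group 17) vs Ga (period 4, group 13): the stated order agrees with the simple trend.
(D) Te (period 5, group 16) vs Sr (period 5, group 2): the stated order agrees with the simple trend.
The exception is (B): the compact 2p subshell of O repels the added electron more than S's larger 3p does.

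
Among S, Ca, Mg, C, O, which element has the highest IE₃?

Consider each +2 ion: S²⁺ still has 4 valence electrons; Ca²⁺ is the bare [Ar] core; Mg²⁺ is the bare [Ne] core; C²⁺ still has 2 valence electrons; O²⁺ still has 4 valence electrons.
Usually core removal costs more than valence removal, but here the competition is close: a tightly held n=2 valence electron can cost more to remove than an n=3 core electron, so the actual values have to decide it.
Valence configurations: S²⁺ [Ne]3s²3p², C²⁺ [He]2s², O²⁺ [He]2s²2p².
Tabulated IE_3 (kJ/mol): S 3357, Ca 4912, Mg 7733, C 4620, O 5300.
Hence IE_3: S < C < Ca < O < Mg.

Mg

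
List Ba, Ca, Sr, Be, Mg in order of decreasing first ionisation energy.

Be, Mg, Ca, Sr, Ba

Be is in period 2, group 2; Mg is in period 3, group 2; Ca is in period 4, group 2; Sr is in period 5, group 2; Ba is in period 6, group 2.
Across a period the outer electron is held more tightly (higher IE₁); down a group it sits in a higher shell, more shielded, and comes off more easily.
All are in group 2, so first ionization energy increases up the group.
So from highest to lowest: Be > Mg > Ca > Sr > Ba.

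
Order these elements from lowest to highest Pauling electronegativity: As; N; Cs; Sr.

Cs < Sr < As < N

Atoms toward the upper right of the periodic table pull bonding electrons most strongly.
These span different periods and groups, so the two trends combine.
Sr > Cs: relative to Cs, both the across-period and down-group shifts push Sr's electronegativity up.
As > Sr: both effects reinforce here, so As is clearly the higher of the two.
N > As: N sits above As in group 15, so the down-group effect alone puts N higher.
Approximate values (Pauling): N 3.04, As 2.18, Sr 0.95, Cs 0.79.
So from lowest to highest: Cs < Sr < As < N.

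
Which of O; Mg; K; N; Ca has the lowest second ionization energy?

The second ionization energy removes an electron from the +1 ion. For each element: O⁺ still has 5 valence electrons; Mg⁺ still has 1 valence electron; K⁺ is the bare [Ar] core; N⁺ still has 4 valence electrons; Ca⁺ still has 1 valence electron.
Usually core removal costs more than valence removal, but here the competition is close: a tightly held n=2 valence electron can cost more to remove than an n=3 core electron, so the actual values have to decide it.
Valence configurations: O⁺ [He]2s²2p³, Mg⁺ [Ne]3s¹, N⁺ [He]2s²2p², Ca⁺ [Ar]4s¹.
Approximate IE_2 values (kJ/mol): O 3388, Mg 1451, K 3052, N 2856, Ca 1145.
Hence IE_2: Ca < Mg < N < K < O.

Ca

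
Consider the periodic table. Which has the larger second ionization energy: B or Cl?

B

The second ionization energy removes an electron from the +1 ion. For each element: B⁺ still has 2 valence electrons; Cl⁺ still has 6 valence electrons.
All are still removing valence electrons, so compare the +1 ions as you would atoms: IE_2 generally rises across a period (higher Z_eff) and falls down a group (larger shell), subject to the usual subshell exceptions.
Valence configurations: B⁺ [He]2s², Cl⁺ [Ne]3s²3p⁴.
The numbers (kJ/mol): B 2427, Cl 2298.
So the second ionization energies run Cl < B.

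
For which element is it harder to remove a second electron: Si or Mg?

The second ionization energy removes an electron from the +1 ion. For each element: Si⁺ still has 3 valence electrons; Mg⁺ still has 1 valence electron.
All are still removing valence electrons, so compare the +1 ions as you would atoms: IE_2 generally rises across a period (higher Z_eff) and falls down a group (larger shell), subject to the usual subshell exceptions.
Valence configurations: Si⁺ [Ne]3s²3p¹, Mg⁺ [Ne]3s¹.
The numbers (kJ/mol): Si 1577, Mg 1451.
Overall IE_2 order: Mg < Si.

Si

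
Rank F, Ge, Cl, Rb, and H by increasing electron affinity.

Rb < H < Ge < F < Cl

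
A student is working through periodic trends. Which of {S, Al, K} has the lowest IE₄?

S

After 3 electrons have been removed, what remains? S³⁺ still has 3 valence electrons; Al³⁺ is the bare [Ne] core; K³⁺ is already 2 electrons into the core.
Breaking into a closed-shell core is much more expensive than removing a leftover valence electron — K and Al have the largest IE_4 here.
The numbers (kJ/mol): S 4556, Al 11577, K 5877.
Overall IE_4 order: S < K < Al.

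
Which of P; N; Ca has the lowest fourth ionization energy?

P

Consider each +3 ion: P³⁺ still has 2 valence electrons; N³⁺ still has 2 valence electrons; Ca³⁺ is already 1 electron into the core.
Usually core removal costs more than valence removal, but here the competition is close: a tightly held n=2 valence electron can cost more to remove than an n=3 core electron, so the actual values have to decide it.
Valence configurations: P³⁺ [Ne]3s², N³⁺ [He]2s².
Tabulated IE_4 (kJ/mol): P 4964, N 7475, Ca 6491.
So the fourth ionization energies run P < Ca < N.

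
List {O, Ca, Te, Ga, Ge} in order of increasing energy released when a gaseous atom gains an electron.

Adding an electron releases more energy for atoms nearer the top right (short of the noble gases).
Here both period and group differ, so the two effects have to be weighed against each other.
Ga > Ca: Ga lies to the right of Ca in period 4, so the across-period effect alone puts Ga higher.
Ge > Ga: both are in period 4; the period trend gives Ge the larger value.
O > Ge: relative to Ge, both the across-period and down-group shifts push O's electron affinity up.
Te > O: this pair runs against the simple trend — see the exception note.
Note the exception: Te has a higher electron affinity than O, contrary to the simple trend — O's compact 2p subshell gives strong electron–electron repulsion on the added electron.
Tabulated electron affinity (kJ/mol): O 141, Ca 2, Ga 29, Ge 119, Te 190.
So from lowest to highest: Ca < Ga < Ge < O < Te.

Ca, Ga, Ge, O, Te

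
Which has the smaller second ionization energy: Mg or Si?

Consider each +1 ion: Mg⁺ still has 1 valence electron; Si⁺ still has 3 valence electrons.
All are still removing valence electrons, so compare the +1 ions as you would atoms: IE_2 generally rises across a period (higher Z_eff) and falls down a group (larger shell), subject to the usual subshell exceptions.
Valence configurations: Mg⁺ [Ne]3s¹, Si⁺ [Ne]3s²3p¹.
Tabulated IE_2 (kJ/mol): Mg 1451, Si 1577.
Hence IE_2: Mg < Si.

Mg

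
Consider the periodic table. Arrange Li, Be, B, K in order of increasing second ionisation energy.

After 1 electron has been removed, what remains? Li⁺ is the bare [He] core; Be⁺ still has 1 valence electron; B⁺ still has 2 valence electrons; K⁺ is the bare [Ar] core.
Core electrons are held far more tightly than valence electrons, so K and Li top the IE_2 order.
Valence configurations: Be⁺ [He]2s¹, B⁺ [He]2s².
Tabulated IE_2 (kJ/mol): Li 7298, Be 1757, B 2427, K 3052.
So the second ionization energies run Be < B < K < Li.

Be < B < K < Li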